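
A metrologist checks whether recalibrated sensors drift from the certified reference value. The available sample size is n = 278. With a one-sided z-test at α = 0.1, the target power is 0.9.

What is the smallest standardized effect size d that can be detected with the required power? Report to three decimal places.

Need Φ(δ − 1.282) = 0.9, so δ = 1.282 + 1.282 = 2.563.
δ = d·√n ⇒ d = δ/√n = 2.563/√278 = 0.1537.

d ≈ 0.154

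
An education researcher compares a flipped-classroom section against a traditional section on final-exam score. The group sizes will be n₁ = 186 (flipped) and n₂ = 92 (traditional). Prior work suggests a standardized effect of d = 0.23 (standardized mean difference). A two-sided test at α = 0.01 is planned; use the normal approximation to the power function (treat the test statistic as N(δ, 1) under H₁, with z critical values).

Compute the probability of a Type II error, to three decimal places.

β ≈ 0.780

Noncentrality parameter: δ = d / √(1/n₁ + 1/n₂) = 0.23 / √(1/186 + 1/92) = 1.8045
Two-sided α = 0.01 → critical value z_{0.005} = 2.576.
Power = Φ(δ − 2.576) + Φ(−δ − 2.576) = Φ(-0.771) + Φ(-4.380) = 0.2203 + 0.0000 = 0.2203.
Type II error: β = 1 − power = 1 − 0.2203 = 0.7797.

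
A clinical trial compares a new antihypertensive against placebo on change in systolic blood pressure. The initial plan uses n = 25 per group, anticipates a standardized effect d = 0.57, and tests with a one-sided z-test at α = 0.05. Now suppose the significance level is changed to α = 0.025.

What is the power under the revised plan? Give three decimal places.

Power ≈ 0.522

δ = d·√(n/2) = 0.57 × √(25/2) = 2.0153 (unchanged). New critical value: z_{0.025} = 1.960.
Revised power = P(Z > 1.960 − δ) = Φ(0.055) = 0.5220.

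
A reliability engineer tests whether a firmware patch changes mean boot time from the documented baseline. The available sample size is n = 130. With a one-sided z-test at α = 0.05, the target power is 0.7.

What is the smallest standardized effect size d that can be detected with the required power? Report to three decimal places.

d ≈ 0.190

Required noncentrality: δ = z_{0.05} + z_{0.30} = 1.645 + 0.524 = 2.169.
δ = d·√n ⇒ d = δ/√n = 2.169/√130 = 0.1903.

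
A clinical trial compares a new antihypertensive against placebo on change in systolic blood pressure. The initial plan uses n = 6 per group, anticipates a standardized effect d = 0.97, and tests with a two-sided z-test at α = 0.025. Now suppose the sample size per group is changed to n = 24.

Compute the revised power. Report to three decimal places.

With n = 24 per group: δ = d·√(n/2) = 0.97 × √(24/2) = 3.3602. Critical value z_{0.0125} = 2.241.
Revised power = Φ(δ − 2.241) + Φ(−δ − 2.241) = Φ(1.119) + Φ(-5.602) = 0.8684 + 0.0000 = 0.8684.

Power ≈ 0.868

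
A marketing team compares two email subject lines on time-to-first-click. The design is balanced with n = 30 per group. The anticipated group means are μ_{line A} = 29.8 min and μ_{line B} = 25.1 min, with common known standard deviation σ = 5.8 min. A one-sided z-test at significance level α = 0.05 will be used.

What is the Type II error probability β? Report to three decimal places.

β ≈ 0.068

Standardized effect: d = |μ_{line A} − μ_{line B}| / σ = |29.8 − 25.1| / 5.8 = 0.8103
Noncentrality parameter: δ = d·√(n/2) = 0.8103 × √(30/2) = 3.1385
One-sided α = 0.05 → critical value z_{0.05} = 1.645.
Power = P(Z > 1.645 − δ) = Φ(1.494) = 0.9324.
Type II error: β = 1 − power = 1 − 0.9324 = 0.0676.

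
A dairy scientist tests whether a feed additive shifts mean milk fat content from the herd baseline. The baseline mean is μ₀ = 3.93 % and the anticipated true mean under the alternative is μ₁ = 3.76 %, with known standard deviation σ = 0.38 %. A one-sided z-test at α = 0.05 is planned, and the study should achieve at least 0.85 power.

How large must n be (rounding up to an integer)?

n = 36

Standardized effect: d = |μ₁ − μ₀| / σ = |3.76 − 3.93| / 0.38 = 0.4474
Set Φ(δ − 1.645) = 0.85; then δ − 1.645 = Φ⁻¹(0.85) = 1.036, giving δ = 2.681.
δ = d·√n ⇒ n = (δ/d)² = (2.681 / 0.4474)² = 35.92.
Rounding up, n = 36.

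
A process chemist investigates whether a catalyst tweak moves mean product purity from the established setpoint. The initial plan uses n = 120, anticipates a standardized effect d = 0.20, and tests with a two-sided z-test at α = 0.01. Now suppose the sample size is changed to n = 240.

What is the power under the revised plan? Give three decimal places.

With n = 240: δ = d·√n = 0.20 × √240 = 3.0984. Critical value z_{0.005} = 2.576.
Revised power = Φ(δ − 2.576) + Φ(−δ − 2.576) = Φ(0.523) + Φ(-5.674) = 0.6994 + 0.0000 = 0.6994.

Power ≈ 0.699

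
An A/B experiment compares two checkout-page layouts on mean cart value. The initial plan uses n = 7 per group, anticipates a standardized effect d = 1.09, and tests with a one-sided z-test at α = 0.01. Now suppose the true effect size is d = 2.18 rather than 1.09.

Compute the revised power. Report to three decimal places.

Power ≈ 0.960

With d = 2.18: δ = d·√(n/2) = 2.18 × √(7/2) = 4.0784. Critical value z_{0.01} = 2.326.
Revised power = Φ(δ − 2.326) = Φ(1.752) = 0.9601.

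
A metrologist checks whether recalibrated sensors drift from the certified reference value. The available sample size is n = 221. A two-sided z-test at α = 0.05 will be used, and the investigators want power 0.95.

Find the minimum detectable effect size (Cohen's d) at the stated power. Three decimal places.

d ≈ 0.242

Need Φ(δ − 1.960) = 0.95, so δ = 1.960 + 1.645 = 3.605.
(Lower-tail contribution to power is negligible for δ > 0.)
δ = d·√n ⇒ d = δ/√n = 3.605/√221 = 0.2425.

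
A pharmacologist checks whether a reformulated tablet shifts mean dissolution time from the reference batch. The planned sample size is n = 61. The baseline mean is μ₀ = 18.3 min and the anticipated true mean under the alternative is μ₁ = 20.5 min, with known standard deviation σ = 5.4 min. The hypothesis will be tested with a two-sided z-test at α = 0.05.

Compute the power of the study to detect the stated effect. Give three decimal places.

Power ≈ 0.889

Standardized effect: d = |μ₁ − μ₀| / σ = |20.5 − 18.3| / 5.4 = 0.4074
Noncentrality parameter: δ = d·√n = 0.4074 × √61 = 3.1820
Two-sided α = 0.05 → critical value z_{0.025} = 1.960.
Power = Φ(δ − 1.960) + Φ(−δ − 1.960) = Φ(1.222) + Φ(-5.142) = 0.8891 + 0.0000 = 0.8891.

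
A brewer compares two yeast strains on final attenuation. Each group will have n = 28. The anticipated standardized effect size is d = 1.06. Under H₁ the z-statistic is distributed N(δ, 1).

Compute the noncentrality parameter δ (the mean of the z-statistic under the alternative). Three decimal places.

The noncentrality parameter scales effect size by the design's sample-size factor: δ = d·√(n/2) = 1.06 × √(28/2) = 3.9662

δ ≈ 3.966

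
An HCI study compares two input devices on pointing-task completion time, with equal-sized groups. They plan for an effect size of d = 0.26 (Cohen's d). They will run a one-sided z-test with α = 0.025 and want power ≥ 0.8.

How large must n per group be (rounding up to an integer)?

n = 233 per group

For power 0.8 need Φ(δ − z_{0.025}) = 0.8, so δ = z_{0.025} + z_{0.20} = 1.960 + 0.842 = 2.802.
δ = d·√(n/2) ⇒ n = 2(δ/d)² = 2 × (2.802 / 0.26)² = 232.22.
Round up to the next whole unit.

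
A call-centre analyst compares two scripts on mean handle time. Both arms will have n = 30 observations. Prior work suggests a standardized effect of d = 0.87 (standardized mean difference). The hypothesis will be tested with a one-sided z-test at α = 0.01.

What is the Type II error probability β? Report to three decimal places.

Noncentrality parameter: δ = d·√(n/2) = 0.87 × √(30/2) = 3.3695
One-sided α = 0.01 → critical value z_{0.01} = 2.326.
Power = P(Z > 2.326 − δ) = Φ(1.043) = 0.8516.
Type II error: β = 1 − power = 1 − 0.8516 = 0.1484.

β ≈ 0.148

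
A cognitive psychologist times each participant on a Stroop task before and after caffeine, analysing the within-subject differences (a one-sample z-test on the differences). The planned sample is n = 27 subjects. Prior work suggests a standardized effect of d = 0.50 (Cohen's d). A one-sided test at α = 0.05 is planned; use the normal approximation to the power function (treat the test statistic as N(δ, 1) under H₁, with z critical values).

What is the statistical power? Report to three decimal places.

Noncentrality parameter: δ = d·√n = 0.50 × √27 = 2.5981
Critical value for a one-sided test at α = 0.05: z_α = 1.645.
Power = Φ(δ − 1.645) = Φ(0.953) = 0.8298.

Power ≈ 0.830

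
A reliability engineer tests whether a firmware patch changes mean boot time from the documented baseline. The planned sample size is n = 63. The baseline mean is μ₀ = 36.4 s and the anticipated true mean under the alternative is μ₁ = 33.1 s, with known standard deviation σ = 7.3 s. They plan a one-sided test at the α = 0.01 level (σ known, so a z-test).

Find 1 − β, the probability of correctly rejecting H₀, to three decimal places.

Standardized effect: d = |μ₁ − μ₀| / σ = |33.1 − 36.4| / 7.3 = 0.4521
Noncentrality parameter: δ = d·√n = 0.4521 × √63 = 3.5881
Critical value for a one-sided test at α = 0.01: z_α = 2.326.
Power = P(Z > 2.326 − δ) = Φ(1.262) = 0.8965.

Power ≈ 0.896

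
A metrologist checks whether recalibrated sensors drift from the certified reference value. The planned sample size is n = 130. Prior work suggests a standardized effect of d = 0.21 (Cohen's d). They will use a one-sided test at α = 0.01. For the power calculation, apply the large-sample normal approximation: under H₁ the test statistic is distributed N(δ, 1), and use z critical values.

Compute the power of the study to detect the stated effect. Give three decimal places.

Power ≈ 0.527

Noncentrality parameter: δ = d·√n = 0.21 × √130 = 2.3944
One-sided α = 0.01 → critical value z_{0.01} = 2.326.
Power = Φ(δ − 2.326) = Φ(0.068) = 0.5271.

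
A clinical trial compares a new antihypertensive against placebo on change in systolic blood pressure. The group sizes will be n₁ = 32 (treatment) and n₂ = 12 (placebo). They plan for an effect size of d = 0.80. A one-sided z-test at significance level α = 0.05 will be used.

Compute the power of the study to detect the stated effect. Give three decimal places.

Noncentrality parameter: δ = d / √(1/n₁ + 1/n₂) = 0.80 / √(1/32 + 1/12) = 2.3634
Critical value for a one-sided test at α = 0.05: z_α = 1.645.
Power = Φ(δ − 1.645) = Φ(0.719) = 0.7638.

Power ≈ 0.764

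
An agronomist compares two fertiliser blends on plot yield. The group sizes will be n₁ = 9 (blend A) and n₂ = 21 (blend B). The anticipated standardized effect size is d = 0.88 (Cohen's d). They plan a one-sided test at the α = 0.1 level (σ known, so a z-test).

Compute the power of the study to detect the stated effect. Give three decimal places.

Power ≈ 0.823

Noncentrality parameter: δ = d / √(1/n₁ + 1/n₂) = 0.88 / √(1/9 + 1/21) = 2.2088
One-sided α = 0.1 → critical value z_{0.1} = 1.282.
Power = P(Z > 1.282 − δ) = Φ(0.927) = 0.8231.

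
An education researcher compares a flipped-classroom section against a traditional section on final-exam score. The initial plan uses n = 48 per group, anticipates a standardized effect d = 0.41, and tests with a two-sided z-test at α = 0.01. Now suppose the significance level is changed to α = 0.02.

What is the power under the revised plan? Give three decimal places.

Power ≈ 0.375

δ = d·√(n/2) = 0.41 × √(48/2) = 2.0086 (unchanged). New critical value: z_{0.01} = 2.326.
Revised power = Φ(δ − 2.326) + Φ(−δ − 2.326) = Φ(-0.318) + Φ(-4.335) = 0.3753 + 0.0000 = 0.3753.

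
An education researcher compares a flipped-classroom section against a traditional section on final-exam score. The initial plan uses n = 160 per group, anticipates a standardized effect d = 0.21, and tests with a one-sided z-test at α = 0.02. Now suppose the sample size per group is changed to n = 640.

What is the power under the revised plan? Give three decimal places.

With n = 640 per group: δ = d·√(n/2) = 0.21 × √(640/2) = 3.7566. Critical value z_{0.02} = 2.054.
Revised power = P(Z > 2.054 − δ) = Φ(1.703) = 0.9557.

Power ≈ 0.956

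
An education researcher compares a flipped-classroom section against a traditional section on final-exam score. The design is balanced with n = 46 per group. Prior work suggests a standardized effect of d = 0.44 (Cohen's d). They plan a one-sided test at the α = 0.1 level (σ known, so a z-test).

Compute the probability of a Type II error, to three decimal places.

Noncentrality parameter: λ = d·√(n/2) = 0.44 × √(46/2) = 2.1102
One-sided α = 0.1 → critical value z_{0.1} = 1.282.
Power = P(Z > 1.282 − λ) = Φ(0.829) = 0.7963.
Type II error: β = 1 − power = 1 − 0.7963 = 0.2037.

β ≈ 0.204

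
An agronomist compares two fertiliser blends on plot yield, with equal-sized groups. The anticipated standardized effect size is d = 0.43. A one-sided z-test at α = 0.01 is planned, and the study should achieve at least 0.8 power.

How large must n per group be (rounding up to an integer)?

n = 109 per group

Set Φ(δ − 2.326) = 0.8; then δ − 2.326 = Φ⁻¹(0.8) = 0.842, giving δ = 3.168.
δ = d·√(n/2) ⇒ n = 2(δ/d)² = 2 × (3.168 / 0.43)² = 108.56.
Round up to the next whole unit.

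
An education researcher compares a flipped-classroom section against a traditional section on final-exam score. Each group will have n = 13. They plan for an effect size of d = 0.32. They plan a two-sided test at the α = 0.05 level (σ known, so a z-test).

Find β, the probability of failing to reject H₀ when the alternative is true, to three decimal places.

β ≈ 0.871

Noncentrality parameter: δ = d·√(n/2) = 0.32 × √(13/2) = 0.8158
Two-sided α = 0.05 → critical value z_{0.025} = 1.960.
Power = Φ(δ − 1.960) + Φ(−δ − 1.960) = Φ(-1.144) + Φ(-2.776) = 0.1263 + 0.0028 = 0.1290.
Type II error: β = 1 − power = 1 − 0.1290 = 0.8710.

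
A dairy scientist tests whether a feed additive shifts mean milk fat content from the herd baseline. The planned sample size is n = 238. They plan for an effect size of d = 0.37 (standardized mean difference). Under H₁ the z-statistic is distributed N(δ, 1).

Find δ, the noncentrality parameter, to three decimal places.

δ = d·√n = 0.37 × √238 = 5.7081

δ ≈ 5.708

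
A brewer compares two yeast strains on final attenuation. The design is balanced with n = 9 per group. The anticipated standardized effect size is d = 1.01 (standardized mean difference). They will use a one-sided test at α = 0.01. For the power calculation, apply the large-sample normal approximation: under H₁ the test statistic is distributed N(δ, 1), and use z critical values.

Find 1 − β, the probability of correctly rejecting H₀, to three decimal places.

Noncentrality parameter: δ = d·√(n/2) = 1.01 × √(9/2) = 2.1425
Critical value for a one-sided test at α = 0.01: z_α = 2.326.
Power = P(Z > 2.326 − δ) = Φ(-0.184) = 0.4271.

Power ≈ 0.427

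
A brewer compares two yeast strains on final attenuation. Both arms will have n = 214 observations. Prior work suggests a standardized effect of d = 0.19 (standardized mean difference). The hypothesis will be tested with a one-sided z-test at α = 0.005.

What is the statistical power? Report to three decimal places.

Power ≈ 0.271

Noncentrality parameter: δ = d·√(n/2) = 0.19 × √(214/2) = 1.9654
One-sided α = 0.005 → critical value z_{0.005} = 2.576.
Power = P(Z > 2.576 − δ) = Φ(-0.610) = 0.2708.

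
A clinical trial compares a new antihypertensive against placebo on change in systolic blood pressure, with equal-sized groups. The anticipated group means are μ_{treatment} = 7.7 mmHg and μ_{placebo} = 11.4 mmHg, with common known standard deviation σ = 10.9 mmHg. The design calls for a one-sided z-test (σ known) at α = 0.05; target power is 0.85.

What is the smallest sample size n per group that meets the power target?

n = 125 per group

Standardized effect: d = |μ_{treatment} − μ_{placebo}| / σ = |7.7 − 11.4| / 10.9 = 0.3394
Set Φ(δ − 1.645) = 0.85; then δ − 1.645 = Φ⁻¹(0.85) = 1.036, giving δ = 2.681.
δ = d·√(n/2) ⇒ n = 2(δ/d)² = 2 × (2.681 / 0.3394)² = 124.79.
Round up to the next whole unit.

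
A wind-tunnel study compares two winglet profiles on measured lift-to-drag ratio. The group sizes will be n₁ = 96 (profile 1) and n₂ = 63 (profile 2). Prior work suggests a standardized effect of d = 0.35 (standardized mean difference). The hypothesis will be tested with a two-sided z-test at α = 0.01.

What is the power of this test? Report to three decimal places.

Power ≈ 0.338

Noncentrality parameter: δ = d / √(1/n₁ + 1/n₂) = 0.35 / √(1/96 + 1/63) = 2.1586
Two-sided α = 0.01 → critical value z_{0.005} = 2.576.
Power = Φ(δ − 2.576) + Φ(−δ − 2.576) = Φ(-0.417) + Φ(-4.734) = 0.3383 + 0.0000 = 0.3383.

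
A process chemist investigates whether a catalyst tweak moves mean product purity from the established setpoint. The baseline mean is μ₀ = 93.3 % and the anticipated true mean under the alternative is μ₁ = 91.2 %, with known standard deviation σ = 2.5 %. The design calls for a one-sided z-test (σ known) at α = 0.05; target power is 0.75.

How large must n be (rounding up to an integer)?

Standardized effect: d = |μ₁ − μ₀| / σ = |91.2 − 93.3| / 2.5 = 0.8400
Set Φ(δ − 1.645) = 0.75; then δ − 1.645 = Φ⁻¹(0.75) = 0.674, giving δ = 2.319.
δ = d·√n ⇒ n = (δ/d)² = (2.319 / 0.8400)² = 7.62.
Rounding up, n = 8.

n = 8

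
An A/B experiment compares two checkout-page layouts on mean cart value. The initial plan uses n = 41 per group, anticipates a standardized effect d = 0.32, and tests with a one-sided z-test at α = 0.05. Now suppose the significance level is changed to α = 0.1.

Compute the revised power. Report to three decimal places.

Power ≈ 0.566

δ = d·√(n/2) = 0.32 × √(41/2) = 1.4489 (unchanged). New critical value: z_{0.1} = 1.282.
Revised power = Φ(δ − 1.282) = Φ(0.167) = 0.5664.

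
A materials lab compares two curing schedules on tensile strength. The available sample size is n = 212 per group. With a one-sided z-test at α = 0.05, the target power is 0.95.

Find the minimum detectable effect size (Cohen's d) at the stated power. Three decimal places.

Required noncentrality: δ = z_{0.05} + z_{0.05} = 1.645 + 1.645 = 3.290.
δ = d·√(n/2) ⇒ d = δ/√(n/2) = 3.290/√(212/2) = 0.3195.

d ≈ 0.320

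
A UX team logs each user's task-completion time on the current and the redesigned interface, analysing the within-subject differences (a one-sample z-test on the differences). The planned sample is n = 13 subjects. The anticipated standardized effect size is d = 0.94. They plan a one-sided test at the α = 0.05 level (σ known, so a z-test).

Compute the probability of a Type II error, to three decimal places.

Noncentrality parameter: δ = d·√n = 0.94 × √13 = 3.3892
Critical value for a one-sided test at α = 0.05: z_α = 1.645.
Power = P(Z > 1.645 − δ) = Φ(1.744) = 0.9595.
Type II error: β = 1 − power = 1 − 0.9595 = 0.0405.

β ≈ 0.041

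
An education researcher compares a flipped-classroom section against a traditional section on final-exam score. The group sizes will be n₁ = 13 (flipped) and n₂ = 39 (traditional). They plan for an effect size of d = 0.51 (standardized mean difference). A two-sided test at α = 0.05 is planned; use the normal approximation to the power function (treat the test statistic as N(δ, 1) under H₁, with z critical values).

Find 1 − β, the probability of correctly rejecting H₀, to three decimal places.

Noncentrality parameter: δ = d / √(1/n₁ + 1/n₂) = 0.51 / √(1/13 + 1/39) = 1.5925
Two-sided α = 0.05 → critical value z_{0.025} = 1.960.
Power = Φ(δ − 1.960) + Φ(−δ − 1.960) = Φ(-0.367) + Φ(-3.552) = 0.3566 + 0.0002 = 0.3568.

Power ≈ 0.357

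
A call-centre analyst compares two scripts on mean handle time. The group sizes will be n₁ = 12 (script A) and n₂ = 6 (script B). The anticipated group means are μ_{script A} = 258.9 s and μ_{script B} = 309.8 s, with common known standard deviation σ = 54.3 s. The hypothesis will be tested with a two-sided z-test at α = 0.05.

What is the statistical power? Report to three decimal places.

Standardized effect: d = |μ_{script A} − μ_{script B}| / σ = |258.9 − 309.8| / 54.3 = 0.9374
Noncentrality parameter: δ = d / √(1/n₁ + 1/n₂) = 0.9374 / √(1/12 + 1/6) = 1.8748
Critical value for a two-sided test at α = 0.05: z_{α/2} = 1.960.
Power = Φ(δ − 1.960) + Φ(−δ − 1.960) = Φ(-0.085) + Φ(-3.835) = 0.4661 + 0.0001 = 0.4661.

Power ≈ 0.466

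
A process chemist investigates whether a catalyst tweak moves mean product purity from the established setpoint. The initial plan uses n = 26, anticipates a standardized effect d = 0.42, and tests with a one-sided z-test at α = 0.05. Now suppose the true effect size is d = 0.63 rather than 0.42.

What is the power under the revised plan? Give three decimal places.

With d = 0.63: δ = d·√n = 0.63 × √26 = 3.2124. Critical value z_{0.05} = 1.645.
Revised power = P(Z > 1.645 − δ) = Φ(1.568) = 0.9415.

Power ≈ 0.942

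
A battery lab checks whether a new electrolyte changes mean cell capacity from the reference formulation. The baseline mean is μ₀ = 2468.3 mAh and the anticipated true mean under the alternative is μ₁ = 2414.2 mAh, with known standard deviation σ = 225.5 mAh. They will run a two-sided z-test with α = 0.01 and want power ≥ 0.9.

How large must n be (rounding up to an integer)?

Standardized effect: d = |μ₁ − μ₀| / σ = |2414.2 − 2468.3| / 225.5 = 0.2399
Set Φ(δ − 2.576) = 0.9; then δ − 2.576 = Φ⁻¹(0.9) = 1.282, giving δ = 3.857.
(Ignoring the negligible lower-tail rejection probability gives the usual closed-form inversion.)
δ = d·√n ⇒ n = (δ/d)² = (3.857 / 0.2399)² = 258.51.
Rounding up, n = 259.

n = 259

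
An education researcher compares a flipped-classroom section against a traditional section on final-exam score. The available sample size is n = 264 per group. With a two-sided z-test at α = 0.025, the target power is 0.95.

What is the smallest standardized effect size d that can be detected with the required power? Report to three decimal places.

d ≈ 0.338

Need Φ(δ − 2.241) = 0.95, so δ = 2.241 + 1.645 = 3.886.
(The second rejection-region term Φ(−δ − z_{α/2}) is negligible and dropped.)
δ = d·√(n/2) ⇒ d = δ/√(n/2) = 3.886/√(264/2) = 0.3383.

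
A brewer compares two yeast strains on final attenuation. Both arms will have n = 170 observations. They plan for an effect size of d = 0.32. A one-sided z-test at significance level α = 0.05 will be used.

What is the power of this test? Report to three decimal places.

Power ≈ 0.904

Noncentrality parameter: δ = d·√(n/2) = 0.32 × √(170/2) = 2.9503
One-sided α = 0.05 → critical value z_{0.05} = 1.645.
Power = Φ(δ − 1.645) = Φ(1.305) = 0.9041.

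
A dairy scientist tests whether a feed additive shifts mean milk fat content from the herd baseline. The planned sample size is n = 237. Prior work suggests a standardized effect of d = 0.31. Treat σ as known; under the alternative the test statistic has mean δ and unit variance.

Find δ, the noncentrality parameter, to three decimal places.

δ ≈ 4.772

δ = d·√n = 0.31 × √237 = 4.7724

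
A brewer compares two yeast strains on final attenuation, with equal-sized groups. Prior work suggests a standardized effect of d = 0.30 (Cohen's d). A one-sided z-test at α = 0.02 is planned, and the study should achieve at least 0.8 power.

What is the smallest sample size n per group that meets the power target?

n = 187 per group

For power 0.8 need Φ(δ − z_{0.02}) = 0.8, so δ = z_{0.02} + z_{0.20} = 2.054 + 0.842 = 2.895.
δ = d·√(n/2) ⇒ n = 2(δ/d)² = 2 × (2.895 / 0.30)² = 186.29.
Round up to the next whole unit.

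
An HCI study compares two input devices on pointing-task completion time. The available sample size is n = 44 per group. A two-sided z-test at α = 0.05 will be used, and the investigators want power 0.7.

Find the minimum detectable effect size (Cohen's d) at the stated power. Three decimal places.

d ≈ 0.530

Required noncentrality: δ = z_{0.025} + z_{0.30} = 1.960 + 0.524 = 2.484.
(Lower-tail contribution to power is negligible for δ > 0.)
δ = d·√(n/2) ⇒ d = δ/√(n/2) = 2.484/√(44/2) = 0.5297.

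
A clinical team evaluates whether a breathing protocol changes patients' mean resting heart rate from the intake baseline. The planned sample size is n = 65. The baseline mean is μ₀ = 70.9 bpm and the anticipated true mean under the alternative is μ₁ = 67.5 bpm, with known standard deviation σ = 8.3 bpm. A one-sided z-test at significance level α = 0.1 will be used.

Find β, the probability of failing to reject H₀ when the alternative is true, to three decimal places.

Standardized effect: d = |μ₁ − μ₀| / σ = |67.5 − 70.9| / 8.3 = 0.4096
Noncentrality parameter: δ = d·√n = 0.4096 × √65 = 3.3026
Critical value for a one-sided test at α = 0.1: z_α = 1.282.
Power = Φ(δ − 1.282) = Φ(2.021) = 0.9784.
Type II error: β = 1 − power = 1 − 0.9784 = 0.0216.

β ≈ 0.022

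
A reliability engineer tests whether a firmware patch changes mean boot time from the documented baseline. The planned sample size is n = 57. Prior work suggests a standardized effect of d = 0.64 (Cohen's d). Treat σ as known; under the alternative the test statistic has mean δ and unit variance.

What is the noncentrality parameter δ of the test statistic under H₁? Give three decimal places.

δ ≈ 4.832

δ = d·√n = 0.64 × √57 = 4.8319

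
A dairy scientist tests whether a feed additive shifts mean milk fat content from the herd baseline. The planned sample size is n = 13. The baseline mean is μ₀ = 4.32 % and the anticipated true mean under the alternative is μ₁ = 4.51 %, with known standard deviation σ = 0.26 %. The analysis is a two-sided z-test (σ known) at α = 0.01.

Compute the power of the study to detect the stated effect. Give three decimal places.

Power ≈ 0.524

Standardized effect: d = |μ₁ − μ₀| / σ = |4.51 − 4.32| / 0.26 = 0.7308
Noncentrality parameter: δ = d·√n = 0.7308 × √13 = 2.6348
Critical value for a two-sided test at α = 0.01: z_{α/2} = 2.576.
Power = Φ(δ − 2.576) + Φ(−δ − 2.576) = Φ(0.059) + Φ(-5.211) = 0.5235 + 0.0000 = 0.5235.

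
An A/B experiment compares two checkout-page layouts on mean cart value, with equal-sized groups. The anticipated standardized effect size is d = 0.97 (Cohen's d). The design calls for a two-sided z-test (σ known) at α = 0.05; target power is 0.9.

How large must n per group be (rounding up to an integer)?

Set Φ(δ − 1.960) = 0.9; then δ − 1.960 = Φ⁻¹(0.9) = 1.282, giving δ = 3.242.
(The Φ(−δ − z_{α/2}) term is vanishingly small for δ > 0 and is dropped in the standard sample-size formula.)
δ = d·√(n/2) ⇒ n = 2(δ/d)² = 2 × (3.242 / 0.97)² = 22.33.
Round up to the next whole unit.

n = 23 per group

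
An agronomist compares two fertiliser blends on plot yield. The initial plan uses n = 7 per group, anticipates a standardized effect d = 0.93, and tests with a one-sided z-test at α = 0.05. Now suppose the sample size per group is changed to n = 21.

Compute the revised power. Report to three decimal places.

Power ≈ 0.914

With n = 21 per group: δ = d·√(n/2) = 0.93 × √(21/2) = 3.0135. Critical value z_{0.05} = 1.645.
Revised power = Φ(δ − 1.645) = Φ(1.369) = 0.9145.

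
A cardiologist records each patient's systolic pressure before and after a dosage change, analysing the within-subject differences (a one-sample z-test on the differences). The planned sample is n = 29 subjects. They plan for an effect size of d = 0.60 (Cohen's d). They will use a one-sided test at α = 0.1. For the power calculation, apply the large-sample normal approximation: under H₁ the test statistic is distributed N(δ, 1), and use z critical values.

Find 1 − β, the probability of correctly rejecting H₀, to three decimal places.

Power ≈ 0.974

Noncentrality parameter: δ = d·√n = 0.60 × √29 = 3.2311
Critical value for a one-sided test at α = 0.1: z_α = 1.282.
Power = Φ(δ − 1.282) = Φ(1.950) = 0.9744.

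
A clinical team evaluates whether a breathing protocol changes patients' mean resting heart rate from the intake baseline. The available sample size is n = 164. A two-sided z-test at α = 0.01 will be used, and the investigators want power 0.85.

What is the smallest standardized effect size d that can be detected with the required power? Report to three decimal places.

Need Φ(δ − 2.576) = 0.85, so δ = 2.576 + 1.036 = 3.612.
(Lower-tail contribution to power is negligible for δ > 0.)
δ = d·√n ⇒ d = δ/√n = 3.612/√164 = 0.2821.

d ≈ 0.282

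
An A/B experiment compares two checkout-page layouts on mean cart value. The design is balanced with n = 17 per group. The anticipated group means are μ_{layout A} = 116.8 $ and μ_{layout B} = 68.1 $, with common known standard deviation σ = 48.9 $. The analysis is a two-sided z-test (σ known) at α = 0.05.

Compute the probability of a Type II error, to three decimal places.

Standardized effect: d = |μ_{layout A} − μ_{layout B}| / σ = |116.8 − 68.1| / 48.9 = 0.9959
Noncentrality parameter: δ = d·√(n/2) = 0.9959 × √(17/2) = 2.9036
Two-sided α = 0.05 → critical value z_{0.025} = 1.960.
Power = Φ(δ − 1.960) + Φ(−δ − 1.960) = Φ(0.944) + Φ(-4.864) = 0.8273 + 0.0000 = 0.8273.
Type II error: β = 1 − power = 1 − 0.8273 = 0.1727.

β ≈ 0.173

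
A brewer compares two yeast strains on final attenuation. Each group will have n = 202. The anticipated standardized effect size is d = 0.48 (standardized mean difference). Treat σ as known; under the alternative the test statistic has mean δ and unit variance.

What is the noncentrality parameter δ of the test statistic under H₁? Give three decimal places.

δ ≈ 4.824

δ = d·√(n/2) = 0.48 × √(202/2) = 4.8239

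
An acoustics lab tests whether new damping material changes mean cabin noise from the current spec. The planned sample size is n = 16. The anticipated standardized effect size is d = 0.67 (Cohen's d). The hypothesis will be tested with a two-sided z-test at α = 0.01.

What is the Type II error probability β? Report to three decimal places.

β ≈ 0.459

Noncentrality parameter: δ = d·√n = 0.67 × √16 = 2.6800
Two-sided α = 0.01 → critical value z_{0.005} = 2.576.
Power = Φ(δ − 2.576) + Φ(−δ − 2.576) = Φ(0.104) + Φ(-5.256) = 0.5415 + 0.0000 = 0.5415.
Type II error: β = 1 − power = 1 − 0.5415 = 0.4585.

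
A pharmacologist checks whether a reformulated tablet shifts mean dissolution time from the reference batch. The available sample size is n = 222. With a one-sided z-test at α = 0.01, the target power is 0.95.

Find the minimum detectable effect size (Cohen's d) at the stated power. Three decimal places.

Required noncentrality: δ = z_{0.01} + z_{0.05} = 2.326 + 1.645 = 3.971.
δ = d·√n ⇒ d = δ/√n = 3.971/√222 = 0.2665.

d ≈ 0.267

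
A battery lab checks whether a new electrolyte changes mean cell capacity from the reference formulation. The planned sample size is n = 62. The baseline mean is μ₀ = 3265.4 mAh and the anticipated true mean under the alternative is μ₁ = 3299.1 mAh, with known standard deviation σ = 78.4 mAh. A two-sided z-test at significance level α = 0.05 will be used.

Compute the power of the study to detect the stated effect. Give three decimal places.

Standardized effect: d = |μ₁ − μ₀| / σ = |3299.1 − 3265.4| / 78.4 = 0.4298
Noncentrality parameter: δ = d·√n = 0.4298 × √62 = 3.3846
Two-sided α = 0.05 → critical value z_{0.025} = 1.960.
Power = Φ(δ − 1.960) + Φ(−δ − 1.960) = Φ(1.425) + Φ(-5.345) = 0.9229 + 0.0000 = 0.9229.

Power ≈ 0.923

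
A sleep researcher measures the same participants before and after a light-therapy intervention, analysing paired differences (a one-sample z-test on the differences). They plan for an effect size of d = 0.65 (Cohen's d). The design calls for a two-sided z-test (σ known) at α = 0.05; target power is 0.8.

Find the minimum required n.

Set Φ(δ − 1.960) = 0.8; then δ − 1.960 = Φ⁻¹(0.8) = 0.842, giving δ = 2.802.
(The Φ(−δ − z_{α/2}) term is vanishingly small for δ > 0 and is dropped in the standard sample-size formula.)
δ = d·√n ⇒ n = (δ/d)² = (2.802 / 0.65)² = 18.58.
Rounding up, n = 19.

n = 19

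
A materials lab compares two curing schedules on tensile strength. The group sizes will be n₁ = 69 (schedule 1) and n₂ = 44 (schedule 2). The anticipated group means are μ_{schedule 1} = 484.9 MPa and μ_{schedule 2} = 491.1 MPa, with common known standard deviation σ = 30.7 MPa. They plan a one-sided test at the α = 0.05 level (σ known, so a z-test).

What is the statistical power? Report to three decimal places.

Power ≈ 0.275

Standardized effect: d = |μ_{schedule 1} − μ_{schedule 2}| / σ = |484.9 − 491.1| / 30.7 = 0.2020
Noncentrality parameter: λ = d / √(1/n₁ + 1/n₂) = 0.2020 / √(1/69 + 1/44) = 1.0468
Critical value for a one-sided test at α = 0.05: z_α = 1.645.
Power = Φ(λ − 1.645) = Φ(-0.598) = 0.2749.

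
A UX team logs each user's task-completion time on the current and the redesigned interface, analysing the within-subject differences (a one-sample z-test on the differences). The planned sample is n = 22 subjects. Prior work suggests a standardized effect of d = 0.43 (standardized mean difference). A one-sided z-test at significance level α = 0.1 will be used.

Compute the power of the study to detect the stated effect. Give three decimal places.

Power ≈ 0.769

Noncentrality parameter: δ = d·√n = 0.43 × √22 = 2.0169
Critical value for a one-sided test at α = 0.1: z_α = 1.282.
Power = Φ(δ − 1.282) = Φ(0.735) = 0.7689.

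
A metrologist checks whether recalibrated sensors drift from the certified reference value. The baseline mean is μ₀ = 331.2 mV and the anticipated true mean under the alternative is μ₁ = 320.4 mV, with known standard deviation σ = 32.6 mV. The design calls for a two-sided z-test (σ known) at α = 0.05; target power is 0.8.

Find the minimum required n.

n = 72

Standardized effect: d = |μ₁ − μ₀| / σ = |320.4 − 331.2| / 32.6 = 0.3313
For power 0.8 need Φ(δ − z_{0.025}) = 0.8, so δ = z_{0.025} + z_{0.20} = 1.960 + 0.842 = 2.802.
(For δ > 0 the lower-tail rejection region contributes negligibly to power, so the one-term inversion is standard.)
δ = d·√n ⇒ n = (δ/d)² = (2.802 / 0.3313)² = 71.51.
Round up to the next whole unit.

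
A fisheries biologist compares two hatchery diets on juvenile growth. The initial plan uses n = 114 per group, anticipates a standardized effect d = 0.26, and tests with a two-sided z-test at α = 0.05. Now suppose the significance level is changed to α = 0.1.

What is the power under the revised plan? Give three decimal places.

Power ≈ 0.625

δ = d·√(n/2) = 0.26 × √(114/2) = 1.9630 (unchanged). New critical value: z_{0.05} = 1.645.
Revised power = Φ(δ − 1.645) + Φ(−δ − 1.645) = Φ(0.318) + Φ(-3.608) = 0.6248 + 0.0002 = 0.6250.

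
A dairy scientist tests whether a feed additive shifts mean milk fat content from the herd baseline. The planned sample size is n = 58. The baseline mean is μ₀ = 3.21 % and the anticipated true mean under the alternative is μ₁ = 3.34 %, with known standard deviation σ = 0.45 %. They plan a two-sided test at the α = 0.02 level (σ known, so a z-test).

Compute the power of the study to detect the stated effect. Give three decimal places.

Power ≈ 0.450

Standardized effect: d = |μ₁ − μ₀| / σ = |3.34 − 3.21| / 0.45 = 0.2889
Noncentrality parameter: δ = d·√n = 0.2889 × √58 = 2.2001
Critical value for a two-sided test at α = 0.02: z_{α/2} = 2.326.
Power = Φ(δ − 2.326) + Φ(−δ − 2.326) = Φ(-0.126) + Φ(-4.526) = 0.4498 + 0.0000 = 0.4498.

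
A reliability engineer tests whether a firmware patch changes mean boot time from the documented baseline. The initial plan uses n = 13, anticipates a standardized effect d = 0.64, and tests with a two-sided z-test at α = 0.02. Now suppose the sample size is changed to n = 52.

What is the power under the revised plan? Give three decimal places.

Power ≈ 0.989

With n = 52: δ = d·√n = 0.64 × √52 = 4.6151. Critical value z_{0.01} = 2.326.
Revised power = Φ(δ − 2.326) + Φ(−δ − 2.326) = Φ(2.289) + Φ(-6.941) = 0.9890 + 0.0000 = 0.9890.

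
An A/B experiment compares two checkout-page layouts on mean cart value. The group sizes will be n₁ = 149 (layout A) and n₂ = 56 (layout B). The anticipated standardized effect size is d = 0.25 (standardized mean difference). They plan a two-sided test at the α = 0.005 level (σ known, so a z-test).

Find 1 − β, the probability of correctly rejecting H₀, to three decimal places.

Noncentrality parameter: δ = d / √(1/n₁ + 1/n₂) = 0.25 / √(1/149 + 1/56) = 1.5950
Critical value for a two-sided test at α = 0.005: z_{α/2} = 2.807.
Power = Φ(δ − 2.807) + Φ(−δ − 2.807) = Φ(-1.212) + Φ(-4.402) = 0.1127 + 0.0000 = 0.1127.

Power ≈ 0.113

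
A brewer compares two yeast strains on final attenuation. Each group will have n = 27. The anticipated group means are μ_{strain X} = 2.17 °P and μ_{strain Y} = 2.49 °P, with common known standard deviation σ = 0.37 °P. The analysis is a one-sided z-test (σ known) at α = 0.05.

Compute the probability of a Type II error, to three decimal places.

β ≈ 0.063

Standardized effect: d = |μ_{strain X} − μ_{strain Y}| / σ = |2.17 − 2.49| / 0.37 = 0.8649
Noncentrality parameter: δ = d·√(n/2) = 0.8649 × √(27/2) = 3.1777
One-sided α = 0.05 → critical value z_{0.05} = 1.645.
Power = Φ(δ − 1.645) = Φ(1.533) = 0.9373.
Type II error: β = 1 − power = 1 − 0.9373 = 0.0627.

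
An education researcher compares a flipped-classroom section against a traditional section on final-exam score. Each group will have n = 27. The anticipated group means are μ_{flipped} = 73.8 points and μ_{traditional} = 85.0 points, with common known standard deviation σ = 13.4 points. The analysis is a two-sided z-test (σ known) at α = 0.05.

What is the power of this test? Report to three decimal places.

Standardized effect: d = |μ_{flipped} − μ_{traditional}| / σ = |73.8 − 85.0| / 13.4 = 0.8358
Noncentrality parameter: δ = d·√(n/2) = 0.8358 × √(27/2) = 3.0710
Critical value for a two-sided test at α = 0.05: z_{α/2} = 1.960.
Power = Φ(δ − 1.960) + Φ(−δ − 1.960) = Φ(1.111) + Φ(-5.031) = 0.8667 + 0.0000 = 0.8667.

Power ≈ 0.867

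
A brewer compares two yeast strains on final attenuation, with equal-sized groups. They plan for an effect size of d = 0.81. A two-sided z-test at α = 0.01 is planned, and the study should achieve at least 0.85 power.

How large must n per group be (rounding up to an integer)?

For power 0.85 need Φ(δ − z_{0.005}) = 0.85, so δ = z_{0.005} + z_{0.15} = 2.576 + 1.036 = 3.612.
(For δ > 0 the lower-tail rejection region contributes negligibly to power, so the one-term inversion is standard.)
δ = d·√(n/2) ⇒ n = 2(δ/d)² = 2 × (3.612 / 0.81)² = 39.78.
Round up to the next whole unit.

n = 40 per group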